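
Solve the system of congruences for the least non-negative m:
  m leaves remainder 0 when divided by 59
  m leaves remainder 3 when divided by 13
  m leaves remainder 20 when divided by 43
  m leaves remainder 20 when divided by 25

The moduli are pairwise coprime; N = 59·13·43·25 = 824525.
N/59 = 13975; 13975 ≡ 51 (mod 59); 51·22 ≡ 1, so inverse 22.
N/13 = 63425; 63425 ≡ 11 (mod 13); 11·6 ≡ 1, so inverse 6.
N/43 = 19175; 19175 ≡ 40 (mod 43); 40·14 ≡ 1, so inverse 14.
N/25 = 32981; 32981 ≡ 6 (mod 25); 6·21 ≡ 1, so inverse 21.
m ≡ 0·13975·22 + 3·63425·6 + 20·19175·14 + 20·32981·21 = 20362670.
20362670 mod 824525 = 574070.

574070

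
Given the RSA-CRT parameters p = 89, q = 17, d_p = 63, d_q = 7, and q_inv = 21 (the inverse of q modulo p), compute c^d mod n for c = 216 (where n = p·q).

976

m₁ = c^(d_p) mod p: c ≡ 38 (mod 89), and 38^63 mod 89 = 86.
m₂ = c^(d_q) mod q: c ≡ 12 (mod 17), and 12^7 mod 17 = 7.
h = q_inv·(m₁ − m₂) mod p = 21·(86 − 7) mod 89 = 57.
m = m₂ + h·q = 7 + 57·17 = 976.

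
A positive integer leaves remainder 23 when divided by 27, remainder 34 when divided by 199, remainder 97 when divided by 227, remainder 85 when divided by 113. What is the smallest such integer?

57583868

From x ≡ 23 (mod 27) write x = 23 + 27t. Substituting into x ≡ 34 (mod 199) gives 27t ≡ 11 (mod 199), and since 27⁻¹ ≡ 59 (mod 199), t ≡ 52. Hence x ≡ 23 + 27·52 = 1427 (mod 5373).
From x ≡ 1427 (mod 5373) write x = 1427 + 5373t. Substituting into x ≡ 97 (mod 227) gives 5373t ≡ 32 (mod 227), and since 152⁻¹ ≡ 115 (mod 227), t ≡ 48. Hence x ≡ 1427 + 5373·48 = 259331 (mod 1219671).
From x ≡ 259331 (mod 1219671) write x = 259331 + 1219671t. Substituting into x ≡ 85 (mod 113) gives 1219671t ≡ 89 (mod 113), and since 62⁻¹ ≡ 31 (mod 113), t ≡ 47. Hence x ≡ 259331 + 1219671·47 = 57583868 (mod 137822823).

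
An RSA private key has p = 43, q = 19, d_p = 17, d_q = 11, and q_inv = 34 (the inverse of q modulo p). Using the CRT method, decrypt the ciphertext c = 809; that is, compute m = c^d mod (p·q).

520

m₁ = c^(d_p) mod p: c ≡ 35 (mod 43), and 35^17 mod 43 = 4.
m₂ = c^(d_q) mod q: c ≡ 11 (mod 19), and 11^11 mod 19 = 7.
h = q_inv·(m₁ − m₂) mod p = 34·(4 − 7) mod 43 = 27.
m = m₂ + h·q = 7 + 27·19 = 520.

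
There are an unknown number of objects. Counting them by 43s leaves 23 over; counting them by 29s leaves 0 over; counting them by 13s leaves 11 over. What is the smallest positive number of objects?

The moduli are pairwise coprime; M = 43·29·13 = 16211.
M/43 = 377; 377 ≡ 33 (mod 43); 33·30 ≡ 1, so inverse 30.
M/29 = 559; 559 ≡ 8 (mod 29); 8·11 ≡ 1, so inverse 11.
M/13 = 1247; 1247 ≡ 12 (mod 13); 12·12 ≡ 1, so inverse 12.
N ≡ 23·377·30 + 0·559·11 + 11·1247·12 = 424734.
424734 mod 16211 = 3248.

3248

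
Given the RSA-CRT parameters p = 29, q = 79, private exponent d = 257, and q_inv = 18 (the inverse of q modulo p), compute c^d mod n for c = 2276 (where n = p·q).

d_p = d mod (p−1) = 257 mod 28 = 5; d_q = d mod (q−1) = 23.
m₁ = c^(d_p) mod p: c ≡ 14 (mod 29), and 14^5 mod 29 = 19.
m₂ = c^(d_q) mod q: c ≡ 64 (mod 79), and 64^23 mod 79 = 18.
h = q_inv·(m₁ − m₂) mod p = 18·(19 − 18) mod 29 = 18.
m = m₂ + h·q = 18 + 18·79 = 1440.

1440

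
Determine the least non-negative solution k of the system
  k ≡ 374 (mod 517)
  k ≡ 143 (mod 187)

891

gcd(517, 187) = 11 and 11 | (143 − 374), so the pair is consistent; merging gives k ≡ 891 (mod 8789), where 8789 = lcm(517, 187).
The solution is unique modulo lcm(517, 187) = 8789.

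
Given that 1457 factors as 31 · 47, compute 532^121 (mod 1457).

718

Mod 31: 532 ≡ 5; by Fermat, exponent reduces to 121 mod 30 = 1; 5^1 ≡ 5 (mod 31).
Mod 47: 532 ≡ 15; by Fermat, exponent reduces to 121 mod 46 = 29; 15^29 ≡ 13 (mod 47).
Combine by CRT: x ≡ 5 (mod 31), x ≡ 13 (mod 47) ⇒ x ≡ 718 (mod 1457).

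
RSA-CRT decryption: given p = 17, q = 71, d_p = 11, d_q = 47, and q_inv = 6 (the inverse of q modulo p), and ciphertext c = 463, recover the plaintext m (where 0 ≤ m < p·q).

m₁ = c^(d_p) mod p: c ≡ 4 (mod 17), and 4^11 mod 17 = 13.
m₂ = c^(d_q) mod q: c ≡ 37 (mod 71), and 37^47 mod 71 = 32.
h = q_inv·(m₁ − m₂) mod p = 6·(13 − 32) mod 17 = 5.
m = m₂ + h·q = 32 + 5·71 = 387.

387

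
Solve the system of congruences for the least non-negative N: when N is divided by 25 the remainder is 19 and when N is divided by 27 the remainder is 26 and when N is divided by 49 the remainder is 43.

The moduli are pairwise coprime; M = 25·27·49 = 33075.
M/25 = 1323; 1323 ≡ 23 (mod 25); 23·12 ≡ 1, so inverse 12.
M/27 = 1225; 1225 ≡ 10 (mod 27); 10·19 ≡ 1, so inverse 19.
M/49 = 675; 675 ≡ 38 (mod 49); 38·40 ≡ 1, so inverse 40.
N ≡ 19·1323·12 + 26·1225·19 + 43·675·40 = 2067794.
2067794 mod 33075 = 17144.

17144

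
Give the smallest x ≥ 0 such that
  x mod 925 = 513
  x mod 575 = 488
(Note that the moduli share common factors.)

17163

gcd(925, 575) = 25 and 25 | (488 − 513), so the pair is consistent; merging gives x ≡ 17163 (mod 21275), where 21275 = lcm(925, 575).
The solution is unique modulo lcm(925, 575) = 21275.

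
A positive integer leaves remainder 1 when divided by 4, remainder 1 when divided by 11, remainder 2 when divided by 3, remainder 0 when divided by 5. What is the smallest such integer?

485

The moduli are pairwise coprime; N = 4·11·3·5 = 660.
N/4 = 165; 165 ≡ 1 (mod 4), inverse 1.
N/11 = 60; 60 ≡ 5 (mod 11); 5·9 ≡ 1, so inverse 9.
N/3 = 220; 220 ≡ 1 (mod 3), inverse 1.
N/5 = 132; 132 ≡ 2 (mod 5); 2·3 ≡ 1, so inverse 3.
x ≡ 1·165·1 + 1·60·9 + 2·220·1 + 0·132·3 = 1145.
1145 mod 660 = 485.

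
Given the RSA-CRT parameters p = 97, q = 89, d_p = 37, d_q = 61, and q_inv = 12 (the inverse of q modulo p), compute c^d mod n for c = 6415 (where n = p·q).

m₁ = c^(d_p) mod p: c ≡ 13 (mod 97), and 13^37 mod 97 = 68.
m₂ = c^(d_q) mod q: c ≡ 7 (mod 89), and 7^61 mod 89 = 66.
h = q_inv·(m₁ − m₂) mod p = 12·(68 − 66) mod 97 = 24.
m = m₂ + h·q = 66 + 24·89 = 2202.

2202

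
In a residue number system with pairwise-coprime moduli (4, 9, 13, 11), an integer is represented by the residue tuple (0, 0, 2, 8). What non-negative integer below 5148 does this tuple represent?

756

Combine the congruences pairwise.
From x ≡ 0 (mod 4) write x = 0 + 4t. Substituting into x ≡ 0 (mod 9) gives 4t ≡ 0 (mod 9), and since 4⁻¹ ≡ 7 (mod 9), t ≡ 0. Hence x ≡ 0 + 4·0 = 0 (mod 36).
From x ≡ 0 (mod 36) write x = 0 + 36t. Substituting into x ≡ 2 (mod 13) gives 36t ≡ 2 (mod 13), and since 10⁻¹ ≡ 4 (mod 13), t ≡ 8. Hence x ≡ 0 + 36·8 = 288 (mod 468).
From x ≡ 288 (mod 468) write x = 288 + 468t. Substituting into x ≡ 8 (mod 11) gives 468t ≡ 6 (mod 11), and since 6⁻¹ ≡ 2 (mod 11), t ≡ 1. Hence x ≡ 288 + 468·1 = 756 (mod 5148).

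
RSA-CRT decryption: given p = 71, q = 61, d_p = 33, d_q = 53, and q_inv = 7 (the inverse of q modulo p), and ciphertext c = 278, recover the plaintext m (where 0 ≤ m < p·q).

m₁ = c^(d_p) mod p: c ≡ 65 (mod 71), and 65^33 mod 71 = 69.
m₂ = c^(d_q) mod q: c ≡ 34 (mod 61), and 34^53 mod 61 = 20.
h = q_inv·(m₁ − m₂) mod p = 7·(69 − 20) mod 71 = 59.
m = m₂ + h·q = 20 + 59·61 = 3619.

3619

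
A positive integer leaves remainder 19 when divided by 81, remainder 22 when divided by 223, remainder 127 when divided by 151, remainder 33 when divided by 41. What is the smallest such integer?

26965405

The moduli are pairwise coprime; M = 81·223·151·41 = 111828033.
M/81 = 1380593; 1380593 ≡ 29 (mod 81); 29·14 ≡ 1, so inverse 14.
M/223 = 501471; 501471 ≡ 167 (mod 223); 167·219 ≡ 1, so inverse 219.
M/151 = 740583; 740583 ≡ 79 (mod 151); 79·65 ≡ 1, so inverse 65.
M/41 = 2727513; 2727513 ≡ 29 (mod 41); 29·17 ≡ 1, so inverse 17.
n ≡ 19·1380593·14 + 22·501471·219 + 127·740583·65 + 33·2727513·17 = 10426972474.
10426972474 mod 111828033 = 26965405.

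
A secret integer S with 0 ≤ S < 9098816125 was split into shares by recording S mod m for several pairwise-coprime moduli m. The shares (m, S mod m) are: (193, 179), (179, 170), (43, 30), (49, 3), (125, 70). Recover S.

From S ≡ 179 (mod 193) write S = 179 + 193t. Substituting into S ≡ 170 (mod 179) gives 193t ≡ 170 (mod 179), and since 14⁻¹ ≡ 64 (mod 179), t ≡ 140. Hence S ≡ 179 + 193·140 = 27199 (mod 34547).
From S ≡ 27199 (mod 34547) write S = 27199 + 34547t. Substituting into S ≡ 30 (mod 43) gives 34547t ≡ 7 (mod 43), and since 18⁻¹ ≡ 12 (mod 43), t ≡ 41. Hence S ≡ 27199 + 34547·41 = 1443626 (mod 1485521).
From S ≡ 1443626 (mod 1485521) write S = 1443626 + 1485521t. Substituting into S ≡ 3 (mod 49) gives 1485521t ≡ 15 (mod 49), and since 37⁻¹ ≡ 4 (mod 49), t ≡ 11. Hence S ≡ 1443626 + 1485521·11 = 17784357 (mod 72790529).
From S ≡ 17784357 (mod 72790529) write S = 17784357 + 72790529t. Substituting into S ≡ 70 (mod 125) gives 72790529t ≡ 88 (mod 125), and since 29⁻¹ ≡ 69 (mod 125), t ≡ 72. Hence S ≡ 17784357 + 72790529·72 = 5258702445 (mod 9098816125).

5258702445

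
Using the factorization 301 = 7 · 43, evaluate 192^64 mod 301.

109

Mod 7: 192 ≡ 3; by Fermat, exponent reduces to 64 mod 6 = 4; 3^4 ≡ 4 (mod 7).
Mod 43: 192 ≡ 20; by Fermat, exponent reduces to 64 mod 42 = 22; 20^22 ≡ 23 (mod 43).
Combine by CRT: x ≡ 4 (mod 7), x ≡ 23 (mod 43) ⇒ x ≡ 109 (mod 301).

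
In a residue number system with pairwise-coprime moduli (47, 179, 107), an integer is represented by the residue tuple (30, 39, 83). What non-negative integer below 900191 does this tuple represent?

The moduli are pairwise coprime; N = 47·179·107 = 900191.
N/47 = 19153; 19153 ≡ 24 (mod 47); 24·2 ≡ 1, so inverse 2.
N/179 = 5029; 5029 ≡ 17 (mod 179); 17·158 ≡ 1, so inverse 158.
N/107 = 8413; 8413 ≡ 67 (mod 107); 67·8 ≡ 1, so inverse 8.
x ≡ 30·19153·2 + 39·5029·158 + 83·8413·8 = 37724110.
37724110 mod 900191 = 816279.

816279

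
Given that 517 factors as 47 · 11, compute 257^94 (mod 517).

Mod 47: 257 ≡ 22; by Fermat, exponent reduces to 94 mod 46 = 2; 22^2 ≡ 14 (mod 47).
Mod 11: 257 ≡ 4; by Fermat, exponent reduces to 94 mod 10 = 4; 4^4 ≡ 3 (mod 11).
Combine by CRT: x ≡ 14 (mod 47), x ≡ 3 (mod 11) ⇒ x ≡ 14 (mod 517).

14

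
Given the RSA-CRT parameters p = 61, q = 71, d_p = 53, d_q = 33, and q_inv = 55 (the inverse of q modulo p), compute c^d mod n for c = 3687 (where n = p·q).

m₁ = c^(d_p) mod p: c ≡ 27 (mod 61), and 27^53 mod 61 = 41.
m₂ = c^(d_q) mod q: c ≡ 66 (mod 71), and 66^33 mod 71 = 17.
h = q_inv·(m₁ − m₂) mod p = 55·(41 − 17) mod 61 = 39.
m = m₂ + h·q = 17 + 39·71 = 2786.

2786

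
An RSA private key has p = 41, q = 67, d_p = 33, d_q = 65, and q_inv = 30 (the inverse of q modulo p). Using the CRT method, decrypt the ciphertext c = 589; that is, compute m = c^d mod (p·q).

445

m₁ = c^(d_p) mod p: c ≡ 15 (mod 41), and 15^33 mod 41 = 35.
m₂ = c^(d_q) mod q: c ≡ 53 (mod 67), and 53^65 mod 67 = 43.
h = q_inv·(m₁ − m₂) mod p = 30·(35 − 43) mod 41 = 6.
m = m₂ + h·q = 43 + 6·67 = 445.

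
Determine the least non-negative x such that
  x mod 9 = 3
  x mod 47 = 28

Combine the congruences pairwise.
From x ≡ 3 (mod 9) write x = 3 + 9t. Substituting into x ≡ 28 (mod 47) gives 9t ≡ 25 (mod 47), and since 9⁻¹ ≡ 21 (mod 47), t ≡ 8. Hence x ≡ 3 + 9·8 = 75 (mod 423).

75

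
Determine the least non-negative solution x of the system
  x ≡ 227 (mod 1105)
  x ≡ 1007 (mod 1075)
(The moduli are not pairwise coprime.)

28957

gcd(1105, 1075) = 5 and 5 | (1007 − 227), so the pair is consistent; merging gives x ≡ 28957 (mod 237575), where 237575 = lcm(1105, 1075).
The solution is unique modulo lcm(1105, 1075) = 237575.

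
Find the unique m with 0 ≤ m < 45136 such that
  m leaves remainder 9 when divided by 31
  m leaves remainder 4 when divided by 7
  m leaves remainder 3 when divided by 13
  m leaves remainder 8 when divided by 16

536

Combine the congruences pairwise.
From m ≡ 9 (mod 31) write m = 9 + 31t. Substituting into m ≡ 4 (mod 7) gives 31t ≡ 2 (mod 7), and since 3⁻¹ ≡ 5 (mod 7), t ≡ 3. Hence m ≡ 9 + 31·3 = 102 (mod 217).
From m ≡ 102 (mod 217) write m = 102 + 217t. Substituting into m ≡ 3 (mod 13) gives 217t ≡ 5 (mod 13), and since 9⁻¹ ≡ 3 (mod 13), t ≡ 2. Hence m ≡ 102 + 217·2 = 536 (mod 2821).
From m ≡ 536 (mod 2821) write m = 536 + 2821t. Substituting into m ≡ 8 (mod 16) gives 2821t ≡ 0 (mod 16), and since 5⁻¹ ≡ 13 (mod 16), t ≡ 0. Hence m ≡ 536 + 2821·0 = 536 (mod 45136).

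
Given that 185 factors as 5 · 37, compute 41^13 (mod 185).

151

Mod 5: 41 ≡ 1; by Fermat, exponent reduces to 13 mod 4 = 1; 1^1 ≡ 1 (mod 5).
Mod 37: 41 ≡ 4; 4^13 ≡ 3 (mod 37).
Combine by CRT: x ≡ 1 (mod 5), x ≡ 3 (mod 37) ⇒ x ≡ 151 (mod 185).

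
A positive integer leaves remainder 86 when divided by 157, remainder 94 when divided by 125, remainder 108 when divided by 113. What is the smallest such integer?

878344

Combine the congruences pairwise.
From x ≡ 86 (mod 157) write x = 86 + 157t. Substituting into x ≡ 94 (mod 125) gives 157t ≡ 8 (mod 125), and since 32⁻¹ ≡ 43 (mod 125), t ≡ 94. Hence x ≡ 86 + 157·94 = 14844 (mod 19625).
From x ≡ 14844 (mod 19625) write x = 14844 + 19625t. Substituting into x ≡ 108 (mod 113) gives 19625t ≡ 67 (mod 113), and since 76⁻¹ ≡ 58 (mod 113), t ≡ 44. Hence x ≡ 14844 + 19625·44 = 878344 (mod 2217625).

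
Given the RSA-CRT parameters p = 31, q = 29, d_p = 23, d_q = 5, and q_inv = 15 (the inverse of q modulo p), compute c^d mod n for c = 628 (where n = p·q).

543

m₁ = c^(d_p) mod p: c ≡ 8 (mod 31), and 8^23 mod 31 = 16.
m₂ = c^(d_q) mod q: c ≡ 19 (mod 29), and 19^5 mod 29 = 21.
h = q_inv·(m₁ − m₂) mod p = 15·(16 − 21) mod 31 = 18.
m = m₂ + h·q = 21 + 18·29 = 543.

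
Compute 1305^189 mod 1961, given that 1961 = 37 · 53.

Mod 37: 1305 ≡ 10; by Fermat, exponent reduces to 189 mod 36 = 9; 10^9 ≡ 1 (mod 37).
Mod 53: 1305 ≡ 33; by Fermat, exponent reduces to 189 mod 52 = 33; 33^33 ≡ 21 (mod 53).
Combine by CRT: x ≡ 1 (mod 37), x ≡ 21 (mod 53) ⇒ x ≡ 445 (mod 1961).

445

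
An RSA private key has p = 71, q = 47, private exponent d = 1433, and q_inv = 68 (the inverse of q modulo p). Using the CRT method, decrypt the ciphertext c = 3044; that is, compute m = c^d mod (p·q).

d_p = d mod (p−1) = 1433 mod 70 = 33; d_q = d mod (q−1) = 7.
m₁ = c^(d_p) mod p: c ≡ 62 (mod 71), and 62^33 mod 71 = 7.
m₂ = c^(d_q) mod q: c ≡ 36 (mod 47), and 36^7 mod 47 = 16.
h = q_inv·(m₁ − m₂) mod p = 68·(7 − 16) mod 71 = 27.
m = m₂ + h·q = 16 + 27·47 = 1285.

1285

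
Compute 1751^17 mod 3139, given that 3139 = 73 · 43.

2335

Mod 73: 1751 ≡ 72; 72^17 ≡ 72 (mod 73).
Mod 43: 1751 ≡ 31; 31^17 ≡ 13 (mod 43).
Combine by CRT: x ≡ 72 (mod 73), x ≡ 13 (mod 43) ⇒ x ≡ 2335 (mod 3139).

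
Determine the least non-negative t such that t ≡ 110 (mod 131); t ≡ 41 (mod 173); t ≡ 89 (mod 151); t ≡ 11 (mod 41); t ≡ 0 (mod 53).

From t ≡ 110 (mod 131) write t = 110 + 131s. Substituting into t ≡ 41 (mod 173) gives 131s ≡ 104 (mod 173), and since 131⁻¹ ≡ 70 (mod 173), s ≡ 14. Hence t ≡ 110 + 131·14 = 1944 (mod 22663).
From t ≡ 1944 (mod 22663) write t = 1944 + 22663s. Substituting into t ≡ 89 (mod 151) gives 22663s ≡ 108 (mod 151), and since 13⁻¹ ≡ 93 (mod 151), s ≡ 78. Hence t ≡ 1944 + 22663·78 = 1769658 (mod 3422113).
From t ≡ 1769658 (mod 3422113) write t = 1769658 + 3422113s. Substituting into t ≡ 11 (mod 41) gives 3422113s ≡ 36 (mod 41), and since 7⁻¹ ≡ 6 (mod 41), s ≡ 11. Hence t ≡ 1769658 + 3422113·11 = 39412901 (mod 140306633).
From t ≡ 39412901 (mod 140306633) write t = 39412901 + 140306633s. Substituting into t ≡ 0 (mod 53) gives 140306633s ≡ 19 (mod 53), and since 51⁻¹ ≡ 26 (mod 53), s ≡ 17. Hence t ≡ 39412901 + 140306633·17 = 2424625662 (mod 7436251549).

2424625662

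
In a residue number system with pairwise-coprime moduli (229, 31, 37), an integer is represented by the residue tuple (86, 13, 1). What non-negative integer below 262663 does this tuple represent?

137715

The moduli are pairwise coprime; N = 229·31·37 = 262663.
N/229 = 1147; 1147 ≡ 2 (mod 229); 2·115 ≡ 1, so inverse 115.
N/31 = 8473; 8473 ≡ 10 (mod 31); 10·28 ≡ 1, so inverse 28.
N/37 = 7099; 7099 ≡ 32 (mod 37); 32·22 ≡ 1, so inverse 22.
x ≡ 86·1147·115 + 13·8473·28 + 1·7099·22 = 14584180.
14584180 mod 262663 = 137715.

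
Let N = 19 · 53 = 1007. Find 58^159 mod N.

761

Mod 19: 58 ≡ 1; by Fermat, exponent reduces to 159 mod 18 = 15; 1^15 ≡ 1 (mod 19).
Mod 53: 58 ≡ 5; by Fermat, exponent reduces to 159 mod 52 = 3; 5^3 ≡ 19 (mod 53).
Combine by CRT: x ≡ 1 (mod 19), x ≡ 19 (mod 53) ⇒ x ≡ 761 (mod 1007).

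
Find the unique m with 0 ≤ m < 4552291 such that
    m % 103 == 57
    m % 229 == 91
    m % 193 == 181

2100021

The moduli are pairwise coprime; N = 103·229·193 = 4552291.
N/103 = 44197; 44197 ≡ 10 (mod 103); 10·31 ≡ 1, so inverse 31.
N/229 = 19879; 19879 ≡ 185 (mod 229); 185·26 ≡ 1, so inverse 26.
N/193 = 23587; 23587 ≡ 41 (mod 193); 41·113 ≡ 1, so inverse 113.
m ≡ 57·44197·31 + 91·19879·26 + 181·23587·113 = 607554724.
607554724 mod 4552291 = 2100021.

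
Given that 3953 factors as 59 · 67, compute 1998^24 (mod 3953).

Mod 59: 1998 ≡ 51; 51^24 ≡ 41 (mod 59).
Mod 67: 1998 ≡ 55; 55^24 ≡ 22 (mod 67).
Combine by CRT: x ≡ 41 (mod 59), x ≡ 22 (mod 67) ⇒ x ≡ 3640 (mod 3953).

3640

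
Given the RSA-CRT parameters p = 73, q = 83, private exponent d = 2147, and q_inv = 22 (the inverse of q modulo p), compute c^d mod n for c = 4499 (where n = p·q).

6013

d_p = d mod (p−1) = 2147 mod 72 = 59; d_q = d mod (q−1) = 15.
m₁ = c^(d_p) mod p: c ≡ 46 (mod 73), and 46^59 mod 73 = 27.
m₂ = c^(d_q) mod q: c ≡ 17 (mod 83), and 17^15 mod 83 = 37.
h = q_inv·(m₁ − m₂) mod p = 22·(27 − 37) mod 73 = 72.
m = m₂ + h·q = 37 + 72·83 = 6013.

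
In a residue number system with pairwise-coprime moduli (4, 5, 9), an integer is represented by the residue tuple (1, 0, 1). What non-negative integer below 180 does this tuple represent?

From x ≡ 1 (mod 4) write x = 1 + 4t. Substituting into x ≡ 0 (mod 5) gives 4t ≡ 4 (mod 5), and since 4⁻¹ ≡ 4 (mod 5), t ≡ 1. Hence x ≡ 1 + 4·1 = 5 (mod 20).
From x ≡ 5 (mod 20) write x = 5 + 20t. Substituting into x ≡ 1 (mod 9) gives 20t ≡ 5 (mod 9), and since 2⁻¹ ≡ 5 (mod 9), t ≡ 7. Hence x ≡ 5 + 20·7 = 145 (mod 180).

145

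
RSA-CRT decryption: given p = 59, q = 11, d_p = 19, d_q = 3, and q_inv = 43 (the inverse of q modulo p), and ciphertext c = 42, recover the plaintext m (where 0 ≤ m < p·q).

113

m₁ = c^(d_p) mod p: c ≡ 42 (mod 59), and 42^19 mod 59 = 54.
m₂ = c^(d_q) mod q: c ≡ 9 (mod 11), and 9^3 mod 11 = 3.
h = q_inv·(m₁ − m₂) mod p = 43·(54 − 3) mod 59 = 10.
m = m₂ + h·q = 3 + 10·11 = 113.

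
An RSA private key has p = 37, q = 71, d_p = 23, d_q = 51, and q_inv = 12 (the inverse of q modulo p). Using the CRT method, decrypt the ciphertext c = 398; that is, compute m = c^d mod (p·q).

1520

m₁ = c^(d_p) mod p: c ≡ 28 (mod 37), and 28^23 mod 37 = 3.
m₂ = c^(d_q) mod q: c ≡ 43 (mod 71), and 43^51 mod 71 = 29.
h = q_inv·(m₁ − m₂) mod p = 12·(3 − 29) mod 37 = 21.
m = m₂ + h·q = 29 + 21·71 = 1520.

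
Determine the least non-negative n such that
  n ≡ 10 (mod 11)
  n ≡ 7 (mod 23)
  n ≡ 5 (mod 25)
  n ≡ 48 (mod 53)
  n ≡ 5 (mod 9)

1225355

Combine the congruences pairwise.
From n ≡ 10 (mod 11) write n = 10 + 11t. Substituting into n ≡ 7 (mod 23) gives 11t ≡ 20 (mod 23), and since 11⁻¹ ≡ 21 (mod 23), t ≡ 6. Hence n ≡ 10 + 11·6 = 76 (mod 253).
From n ≡ 76 (mod 253) write n = 76 + 253t. Substituting into n ≡ 5 (mod 25) gives 253t ≡ 4 (mod 25), and since 3⁻¹ ≡ 17 (mod 25), t ≡ 18. Hence n ≡ 76 + 253·18 = 4630 (mod 6325).
From n ≡ 4630 (mod 6325) write n = 4630 + 6325t. Substituting into n ≡ 48 (mod 53) gives 6325t ≡ 29 (mod 53), and since 18⁻¹ ≡ 3 (mod 53), t ≡ 34. Hence n ≡ 4630 + 6325·34 = 219680 (mod 335225).
From n ≡ 219680 (mod 335225) write n = 219680 + 335225t. Substituting into n ≡ 5 (mod 9) gives 335225t ≡ 6 (mod 9), and since 2⁻¹ ≡ 5 (mod 9), t ≡ 3. Hence n ≡ 219680 + 335225·3 = 1225355 (mod 3017025).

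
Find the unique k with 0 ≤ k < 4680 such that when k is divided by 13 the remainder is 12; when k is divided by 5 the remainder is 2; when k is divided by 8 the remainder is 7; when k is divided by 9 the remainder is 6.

3327

The moduli are pairwise coprime; N = 13·5·8·9 = 4680.
N/13 = 360; 360 ≡ 9 (mod 13); 9·3 ≡ 1, so inverse 3.
N/5 = 936; 936 ≡ 1 (mod 5), inverse 1.
N/8 = 585; 585 ≡ 1 (mod 8), inverse 1.
N/9 = 520; 520 ≡ 7 (mod 9); 7·4 ≡ 1, so inverse 4.
k ≡ 12·360·3 + 2·936·1 + 7·585·1 + 6·520·4 = 31407.
31407 mod 4680 = 3327.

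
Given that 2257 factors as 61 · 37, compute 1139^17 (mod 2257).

88

Mod 61: 1139 ≡ 41; 41^17 ≡ 27 (mod 61).
Mod 37: 1139 ≡ 29; 29^17 ≡ 14 (mod 37).
Combine by CRT: x ≡ 27 (mod 61), x ≡ 14 (mod 37) ⇒ x ≡ 88 (mod 2257).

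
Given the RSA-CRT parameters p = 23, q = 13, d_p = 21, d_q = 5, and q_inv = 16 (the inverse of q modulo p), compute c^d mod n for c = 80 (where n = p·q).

136

m₁ = c^(d_p) mod p: c ≡ 11 (mod 23), and 11^21 mod 23 = 21.
m₂ = c^(d_q) mod q: c ≡ 2 (mod 13), and 2^5 mod 13 = 6.
h = q_inv·(m₁ − m₂) mod p = 16·(21 − 6) mod 23 = 10.
m = m₂ + h·q = 6 + 10·13 = 136.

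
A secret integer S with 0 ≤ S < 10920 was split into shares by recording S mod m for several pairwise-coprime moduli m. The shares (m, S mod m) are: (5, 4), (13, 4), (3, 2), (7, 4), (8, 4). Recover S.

The moduli are pairwise coprime; N = 5·13·3·7·8 = 10920.
N/5 = 2184; 2184 ≡ 4 (mod 5); 4·4 ≡ 1, so inverse 4.
N/13 = 840; 840 ≡ 8 (mod 13); 8·5 ≡ 1, so inverse 5.
N/3 = 3640; 3640 ≡ 1 (mod 3), inverse 1.
N/7 = 1560; 1560 ≡ 6 (mod 7); 6·6 ≡ 1, so inverse 6.
N/8 = 1365; 1365 ≡ 5 (mod 8); 5·5 ≡ 1, so inverse 5.
S ≡ 4·2184·4 + 4·840·5 + 2·3640·1 + 4·1560·6 + 4·1365·5 = 123764.
123764 mod 10920 = 3644.

3644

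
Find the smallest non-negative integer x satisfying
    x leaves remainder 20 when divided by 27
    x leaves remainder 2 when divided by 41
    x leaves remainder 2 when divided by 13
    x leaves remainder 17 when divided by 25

The moduli are pairwise coprime; N = 27·41·13·25 = 359775.
N/27 = 13325; 13325 ≡ 14 (mod 27); 14·2 ≡ 1, so inverse 2.
N/41 = 8775; 8775 ≡ 1 (mod 41), inverse 1.
N/13 = 27675; 27675 ≡ 11 (mod 13); 11·6 ≡ 1, so inverse 6.
N/25 = 14391; 14391 ≡ 16 (mod 25); 16·11 ≡ 1, so inverse 11.
x ≡ 20·13325·2 + 2·8775·1 + 2·27675·6 + 17·14391·11 = 3573767.
3573767 mod 359775 = 335792.

335792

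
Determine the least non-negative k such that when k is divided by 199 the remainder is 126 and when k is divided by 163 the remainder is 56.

30374

From k ≡ 126 (mod 199) write k = 126 + 199t. Substituting into k ≡ 56 (mod 163) gives 199t ≡ 93 (mod 163), and since 36⁻¹ ≡ 77 (mod 163), t ≡ 152. Hence k ≡ 126 + 199·152 = 30374 (mod 32437).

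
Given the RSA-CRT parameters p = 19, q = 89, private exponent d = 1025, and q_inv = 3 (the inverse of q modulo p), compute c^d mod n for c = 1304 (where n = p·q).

483

d_p = d mod (p−1) = 1025 mod 18 = 17; d_q = d mod (q−1) = 57.
m₁ = c^(d_p) mod p: c ≡ 12 (mod 19), and 12^17 mod 19 = 8.
m₂ = c^(d_q) mod q: c ≡ 58 (mod 89), and 58^57 mod 89 = 38.
h = q_inv·(m₁ − m₂) mod p = 3·(8 − 38) mod 19 = 5.
m = m₂ + h·q = 38 + 5·89 = 483.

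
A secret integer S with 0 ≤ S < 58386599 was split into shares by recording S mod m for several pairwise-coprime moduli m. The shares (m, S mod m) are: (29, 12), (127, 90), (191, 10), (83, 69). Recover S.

54536049

The moduli are pairwise coprime; N = 29·127·191·83 = 58386599.
N/29 = 2013331; 2013331 ≡ 6 (mod 29); 6·5 ≡ 1, so inverse 5.
N/127 = 459737; 459737 ≡ 124 (mod 127); 124·42 ≡ 1, so inverse 42.
N/191 = 305689; 305689 ≡ 89 (mod 191); 89·88 ≡ 1, so inverse 88.
N/83 = 703453; 703453 ≡ 28 (mod 83); 28·3 ≡ 1, so inverse 3.
S ≡ 12·2013331·5 + 90·459737·42 + 10·305689·88 + 69·703453·3 = 2273226811.
2273226811 mod 58386599 = 54536049.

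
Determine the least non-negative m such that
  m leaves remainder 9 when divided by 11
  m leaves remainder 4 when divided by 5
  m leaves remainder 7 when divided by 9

The moduli are pairwise coprime; N = 11·5·9 = 495.
N/11 = 45; 45 ≡ 1 (mod 11), inverse 1.
N/5 = 99; 99 ≡ 4 (mod 5); 4·4 ≡ 1, so inverse 4.
N/9 = 55; 55 ≡ 1 (mod 9), inverse 1.
m ≡ 9·45·1 + 4·99·4 + 7·55·1 = 2374.
2374 mod 495 = 394.

394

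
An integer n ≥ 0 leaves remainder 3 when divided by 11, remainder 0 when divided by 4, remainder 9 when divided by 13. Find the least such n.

From n ≡ 3 (mod 11) write n = 3 + 11t. Substituting into n ≡ 0 (mod 4) gives 11t ≡ 1 (mod 4), and since 3⁻¹ ≡ 3 (mod 4), t ≡ 3. Hence n ≡ 3 + 11·3 = 36 (mod 44).
From n ≡ 36 (mod 44) write n = 36 + 44t. Substituting into n ≡ 9 (mod 13) gives 44t ≡ 12 (mod 13), and since 5⁻¹ ≡ 8 (mod 13), t ≡ 5. Hence n ≡ 36 + 44·5 = 256 (mod 572).

256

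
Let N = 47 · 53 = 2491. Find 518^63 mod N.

1270

Mod 47: 518 ≡ 1; by Fermat, exponent reduces to 63 mod 46 = 17; 1^17 ≡ 1 (mod 47).
Mod 53: 518 ≡ 41; by Fermat, exponent reduces to 63 mod 52 = 11; 41^11 ≡ 51 (mod 53).
Combine by CRT: x ≡ 1 (mod 47), x ≡ 51 (mod 53) ⇒ x ≡ 1270 (mod 2491).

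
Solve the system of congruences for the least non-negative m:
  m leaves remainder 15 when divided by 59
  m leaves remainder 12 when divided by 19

487

Combine the congruences pairwise.
From m ≡ 15 (mod 59) write m = 15 + 59t. Substituting into m ≡ 12 (mod 19) gives 59t ≡ 16 (mod 19), and since 2⁻¹ ≡ 10 (mod 19), t ≡ 8. Hence m ≡ 15 + 59·8 = 487 (mod 1121).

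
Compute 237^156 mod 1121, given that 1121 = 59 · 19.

Mod 59: 237 ≡ 1; by Fermat, exponent reduces to 156 mod 58 = 40; 1^40 ≡ 1 (mod 59).
Mod 19: 237 ≡ 9; by Fermat, exponent reduces to 156 mod 18 = 12; 9^12 ≡ 7 (mod 19).
Combine by CRT: x ≡ 1 (mod 59), x ≡ 7 (mod 19) ⇒ x ≡ 178 (mod 1121).

178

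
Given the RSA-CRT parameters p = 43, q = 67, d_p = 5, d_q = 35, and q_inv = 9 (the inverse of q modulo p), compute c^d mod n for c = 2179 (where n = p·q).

622

m₁ = c^(d_p) mod p: c ≡ 29 (mod 43), and 29^5 mod 43 = 20.
m₂ = c^(d_q) mod q: c ≡ 35 (mod 67), and 35^35 mod 67 = 19.
h = q_inv·(m₁ − m₂) mod p = 9·(20 − 19) mod 43 = 9.
m = m₂ + h·q = 19 + 9·67 = 622.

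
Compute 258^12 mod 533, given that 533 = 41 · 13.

Mod 41: 258 ≡ 12; 12^12 ≡ 25 (mod 41).
Mod 13: 258 ≡ 11; since 12 | 12, by Fermat 11^12 ≡ 1 (mod 13).
Combine by CRT: x ≡ 25 (mod 41), x ≡ 1 (mod 13) ⇒ x ≡ 66 (mod 533).

66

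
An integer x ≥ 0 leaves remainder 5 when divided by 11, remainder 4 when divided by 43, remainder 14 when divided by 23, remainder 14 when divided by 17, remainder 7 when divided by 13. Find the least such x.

444581

The moduli are pairwise coprime; N = 11·43·23·17·13 = 2404259.
N/11 = 218569; 218569 ≡ 10 (mod 11); 10·10 ≡ 1, so inverse 10.
N/43 = 55913; 55913 ≡ 13 (mod 43); 13·10 ≡ 1, so inverse 10.
N/23 = 104533; 104533 ≡ 21 (mod 23); 21·11 ≡ 1, so inverse 11.
N/17 = 141427; 141427 ≡ 4 (mod 17); 4·13 ≡ 1, so inverse 13.
N/13 = 184943; 184943 ≡ 5 (mod 13); 5·8 ≡ 1, so inverse 8.
x ≡ 5·218569·10 + 4·55913·10 + 14·104533·11 + 14·141427·13 + 7·184943·8 = 65359574.
65359574 mod 2404259 = 444581.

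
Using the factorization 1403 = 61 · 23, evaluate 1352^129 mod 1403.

Mod 61: 1352 ≡ 10; by Fermat, exponent reduces to 129 mod 60 = 9; 10^9 ≡ 38 (mod 61).
Mod 23: 1352 ≡ 18; by Fermat, exponent reduces to 129 mod 22 = 19; 18^19 ≡ 16 (mod 23).
Combine by CRT: x ≡ 38 (mod 61), x ≡ 16 (mod 23) ⇒ x ≡ 1258 (mod 1403).

1258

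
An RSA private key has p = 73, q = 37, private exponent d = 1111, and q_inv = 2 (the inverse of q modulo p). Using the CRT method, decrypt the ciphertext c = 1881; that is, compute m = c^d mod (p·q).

1116

d_p = d mod (p−1) = 1111 mod 72 = 31; d_q = d mod (q−1) = 31.
m₁ = c^(d_p) mod p: c ≡ 56 (mod 73), and 56^31 mod 73 = 21.
m₂ = c^(d_q) mod q: c ≡ 31 (mod 37), and 31^31 mod 37 = 6.
h = q_inv·(m₁ − m₂) mod p = 2·(21 − 6) mod 73 = 30.
m = m₂ + h·q = 6 + 30·37 = 1116.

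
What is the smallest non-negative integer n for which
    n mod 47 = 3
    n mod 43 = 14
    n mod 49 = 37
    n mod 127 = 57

The moduli are pairwise coprime; M = 47·43·49·127 = 12576683.
M/47 = 267589; 267589 ≡ 18 (mod 47); 18·34 ≡ 1, so inverse 34.
M/43 = 292481; 292481 ≡ 38 (mod 43); 38·17 ≡ 1, so inverse 17.
M/49 = 256667; 256667 ≡ 5 (mod 49); 5·10 ≡ 1, so inverse 10.
M/127 = 99029; 99029 ≡ 96 (mod 127); 96·86 ≡ 1, so inverse 86.
n ≡ 3·267589·34 + 14·292481·17 + 37·256667·10 + 57·99029·86 = 677311504.
677311504 mod 12576683 = 10747305.

10747305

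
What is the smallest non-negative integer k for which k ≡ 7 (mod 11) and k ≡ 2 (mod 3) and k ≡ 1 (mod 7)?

Combine the congruences pairwise.
From k ≡ 7 (mod 11) write k = 7 + 11t. Substituting into k ≡ 2 (mod 3) gives 11t ≡ 1 (mod 3), and since 2⁻¹ ≡ 2 (mod 3), t ≡ 2. Hence k ≡ 7 + 11·2 = 29 (mod 33).
From k ≡ 29 (mod 33) write k = 29 + 33t. Substituting into k ≡ 1 (mod 7) gives 33t ≡ 0 (mod 7), and since 5⁻¹ ≡ 3 (mod 7), t ≡ 0. Hence k ≡ 29 + 33·0 = 29 (mod 231).

29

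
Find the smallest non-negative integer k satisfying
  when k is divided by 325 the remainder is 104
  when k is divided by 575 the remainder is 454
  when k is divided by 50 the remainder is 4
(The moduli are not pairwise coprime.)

13104

Combine the congruences pairwise.
gcd(325, 575) = 25 and 25 | (454 − 104), so the pair is consistent; merging gives k ≡ 5629 (mod 7475), where 7475 = lcm(325, 575).
gcd(7475, 50) = 25 and 25 | (4 − 5629), so the pair is consistent; merging gives k ≡ 13104 (mod 14950), where 14950 = lcm(7475, 50).
The solution is unique modulo lcm(325, 575, 50) = 14950.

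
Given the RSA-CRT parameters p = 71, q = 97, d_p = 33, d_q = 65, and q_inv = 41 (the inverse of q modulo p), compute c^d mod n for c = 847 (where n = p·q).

1224

m₁ = c^(d_p) mod p: c ≡ 66 (mod 71), and 66^33 mod 71 = 17.
m₂ = c^(d_q) mod q: c ≡ 71 (mod 97), and 71^65 mod 97 = 60.
h = q_inv·(m₁ − m₂) mod p = 41·(17 − 60) mod 71 = 12.
m = m₂ + h·q = 60 + 12·97 = 1224.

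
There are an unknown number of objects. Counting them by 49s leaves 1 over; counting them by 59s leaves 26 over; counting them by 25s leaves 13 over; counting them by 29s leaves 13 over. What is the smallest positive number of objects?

1819763

The moduli are pairwise coprime; M = 49·59·25·29 = 2095975.
M/49 = 42775; 42775 ≡ 47 (mod 49); 47·24 ≡ 1, so inverse 24.
M/59 = 35525; 35525 ≡ 7 (mod 59); 7·17 ≡ 1, so inverse 17.
M/25 = 83839; 83839 ≡ 14 (mod 25); 14·9 ≡ 1, so inverse 9.
M/29 = 72275; 72275 ≡ 7 (mod 29); 7·25 ≡ 1, so inverse 25.
N ≡ 1·42775·24 + 26·35525·17 + 13·83839·9 + 13·72275·25 = 50027188.
50027188 mod 2095975 = 1819763.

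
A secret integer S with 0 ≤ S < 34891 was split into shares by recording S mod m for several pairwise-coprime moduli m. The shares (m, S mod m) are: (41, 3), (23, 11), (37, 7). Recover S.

The moduli are pairwise coprime; N = 41·23·37 = 34891.
N/41 = 851; 851 ≡ 31 (mod 41); 31·4 ≡ 1, so inverse 4.
N/23 = 1517; 1517 ≡ 22 (mod 23); 22·22 ≡ 1, so inverse 22.
N/37 = 943; 943 ≡ 18 (mod 37); 18·35 ≡ 1, so inverse 35.
S ≡ 3·851·4 + 11·1517·22 + 7·943·35 = 608361.
608361 mod 34891 = 15214.

15214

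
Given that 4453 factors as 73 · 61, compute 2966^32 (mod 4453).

1972

Mod 73: 2966 ≡ 46; 46^32 ≡ 1 (mod 73).
Mod 61: 2966 ≡ 38; 38^32 ≡ 20 (mod 61).
Combine by CRT: x ≡ 1 (mod 73), x ≡ 20 (mod 61) ⇒ x ≡ 1972 (mod 4453).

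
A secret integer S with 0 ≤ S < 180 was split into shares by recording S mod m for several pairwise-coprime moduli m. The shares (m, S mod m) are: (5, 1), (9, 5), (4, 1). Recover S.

41

The moduli are pairwise coprime; N = 5·9·4 = 180.
N/5 = 36; 36 ≡ 1 (mod 5), inverse 1.
N/9 = 20; 20 ≡ 2 (mod 9); 2·5 ≡ 1, so inverse 5.
N/4 = 45; 45 ≡ 1 (mod 4), inverse 1.
S ≡ 1·36·1 + 5·20·5 + 1·45·1 = 581.
581 mod 180 = 41.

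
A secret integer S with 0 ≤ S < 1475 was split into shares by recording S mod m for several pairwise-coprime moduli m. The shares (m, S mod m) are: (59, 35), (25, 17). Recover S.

1392

From S ≡ 35 (mod 59) write S = 35 + 59t. Substituting into S ≡ 17 (mod 25) gives 59t ≡ 7 (mod 25), and since 9⁻¹ ≡ 14 (mod 25), t ≡ 23. Hence S ≡ 35 + 59·23 = 1392 (mod 1475).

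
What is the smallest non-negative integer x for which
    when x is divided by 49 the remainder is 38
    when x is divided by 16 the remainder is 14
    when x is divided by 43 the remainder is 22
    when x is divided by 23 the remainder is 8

From x ≡ 38 (mod 49) write x = 38 + 49t. Substituting into x ≡ 14 (mod 16) gives 49t ≡ 8 (mod 16), and since 1⁻¹ ≡ 1 (mod 16), t ≡ 8. Hence x ≡ 38 + 49·8 = 430 (mod 784).
From x ≡ 430 (mod 784) write x = 430 + 784t. Substituting into x ≡ 22 (mod 43) gives 784t ≡ 22 (mod 43), and since 10⁻¹ ≡ 13 (mod 43), t ≡ 28. Hence x ≡ 430 + 784·28 = 22382 (mod 33712).
From x ≡ 22382 (mod 33712) write x = 22382 + 33712t. Substituting into x ≡ 8 (mod 23) gives 33712t ≡ 5 (mod 23), and since 17⁻¹ ≡ 19 (mod 23), t ≡ 3. Hence x ≡ 22382 + 33712·3 = 123518 (mod 775376).

123518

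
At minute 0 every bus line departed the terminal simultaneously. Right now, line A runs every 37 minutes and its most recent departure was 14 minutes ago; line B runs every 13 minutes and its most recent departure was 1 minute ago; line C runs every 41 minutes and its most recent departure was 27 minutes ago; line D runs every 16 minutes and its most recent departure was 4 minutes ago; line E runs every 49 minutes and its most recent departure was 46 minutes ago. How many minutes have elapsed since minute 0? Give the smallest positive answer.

The moduli are pairwise coprime; N = 37·13·41·16·49 = 15461264.
N/37 = 417872; 417872 ≡ 31 (mod 37); 31·6 ≡ 1, so inverse 6.
N/13 = 1189328; 1189328 ≡ 10 (mod 13); 10·4 ≡ 1, so inverse 4.
N/41 = 377104; 377104 ≡ 27 (mod 41); 27·38 ≡ 1, so inverse 38.
N/16 = 966329; 966329 ≡ 9 (mod 16); 9·9 ≡ 1, so inverse 9.
N/49 = 315536; 315536 ≡ 25 (mod 49); 25·2 ≡ 1, so inverse 2.
t ≡ 14·417872·6 + 1·1189328·4 + 27·377104·38 + 4·966329·9 + 46·315536·2 = 490584420.
490584420 mod 15461264 = 11285236.

11285236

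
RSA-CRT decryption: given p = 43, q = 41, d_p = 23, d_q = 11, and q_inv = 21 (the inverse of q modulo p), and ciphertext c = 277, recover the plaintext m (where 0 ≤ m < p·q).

m₁ = c^(d_p) mod p: c ≡ 19 (mod 43), and 19^23 mod 43 = 26.
m₂ = c^(d_q) mod q: c ≡ 31 (mod 41), and 31^11 mod 41 = 31.
h = q_inv·(m₁ − m₂) mod p = 21·(26 − 31) mod 43 = 24.
m = m₂ + h·q = 31 + 24·41 = 1015.

1015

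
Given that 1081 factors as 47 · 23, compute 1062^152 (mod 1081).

289

Mod 47: 1062 ≡ 28; by Fermat, exponent reduces to 152 mod 46 = 14; 28^14 ≡ 7 (mod 47).
Mod 23: 1062 ≡ 4; by Fermat, exponent reduces to 152 mod 22 = 20; 4^20 ≡ 13 (mod 23).
Combine by CRT: x ≡ 7 (mod 47), x ≡ 13 (mod 23) ⇒ x ≡ 289 (mod 1081).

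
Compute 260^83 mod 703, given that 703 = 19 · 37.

667

Mod 19: 260 ≡ 13; by Fermat, exponent reduces to 83 mod 18 = 11; 13^11 ≡ 2 (mod 19).
Mod 37: 260 ≡ 1; by Fermat, exponent reduces to 83 mod 36 = 11; 1^11 ≡ 1 (mod 37).
Combine by CRT: x ≡ 2 (mod 19), x ≡ 1 (mod 37) ⇒ x ≡ 667 (mod 703).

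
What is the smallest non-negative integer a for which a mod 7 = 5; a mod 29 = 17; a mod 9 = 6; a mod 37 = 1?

From a ≡ 5 (mod 7) write a = 5 + 7t. Substituting into a ≡ 17 (mod 29) gives 7t ≡ 12 (mod 29), and since 7⁻¹ ≡ 25 (mod 29), t ≡ 10. Hence a ≡ 5 + 7·10 = 75 (mod 203).
From a ≡ 75 (mod 203) write a = 75 + 203t. Substituting into a ≡ 6 (mod 9) gives 203t ≡ 3 (mod 9), and since 5⁻¹ ≡ 2 (mod 9), t ≡ 6. Hence a ≡ 75 + 203·6 = 1293 (mod 1827).
From a ≡ 1293 (mod 1827) write a = 1293 + 1827t. Substituting into a ≡ 1 (mod 37) gives 1827t ≡ 3 (mod 37), and since 14⁻¹ ≡ 8 (mod 37), t ≡ 24. Hence a ≡ 1293 + 1827·24 = 45141 (mod 67599).

45141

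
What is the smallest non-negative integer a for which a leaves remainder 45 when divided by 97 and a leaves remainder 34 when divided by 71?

Combine the congruences pairwise.
From a ≡ 45 (mod 97) write a = 45 + 97t. Substituting into a ≡ 34 (mod 71) gives 97t ≡ 60 (mod 71), and since 26⁻¹ ≡ 41 (mod 71), t ≡ 46. Hence a ≡ 45 + 97·46 = 4507 (mod 6887).

4507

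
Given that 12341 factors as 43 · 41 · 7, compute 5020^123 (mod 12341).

Mod 43: 5020 ≡ 32; by Fermat, exponent reduces to 123 mod 42 = 39; 32^39 ≡ 22 (mod 43).
Mod 41: 5020 ≡ 18; by Fermat, exponent reduces to 123 mod 40 = 3; 18^3 ≡ 10 (mod 41).
Mod 7: 5020 ≡ 1; by Fermat, exponent reduces to 123 mod 6 = 3; 1^3 ≡ 1 (mod 7).
Combine by CRT: x ≡ 22 (mod 43), x ≡ 10 (mod 41), x ≡ 1 (mod 7) ⇒ x ≡ 1527 (mod 12341).

1527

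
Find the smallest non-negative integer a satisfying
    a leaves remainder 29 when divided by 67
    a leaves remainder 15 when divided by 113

Combine the congruences pairwise.
From a ≡ 29 (mod 67) write a = 29 + 67t. Substituting into a ≡ 15 (mod 113) gives 67t ≡ 99 (mod 113), and since 67⁻¹ ≡ 27 (mod 113), t ≡ 74. Hence a ≡ 29 + 67·74 = 4987 (mod 7571).

4987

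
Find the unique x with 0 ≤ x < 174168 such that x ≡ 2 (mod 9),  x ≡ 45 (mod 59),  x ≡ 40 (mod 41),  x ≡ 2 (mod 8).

31610

From x ≡ 2 (mod 9) write x = 2 + 9t. Substituting into x ≡ 45 (mod 59) gives 9t ≡ 43 (mod 59), and since 9⁻¹ ≡ 46 (mod 59), t ≡ 31. Hence x ≡ 2 + 9·31 = 281 (mod 531).
From x ≡ 281 (mod 531) write x = 281 + 531t. Substituting into x ≡ 40 (mod 41) gives 531t ≡ 5 (mod 41), and since 39⁻¹ ≡ 20 (mod 41), t ≡ 18. Hence x ≡ 281 + 531·18 = 9839 (mod 21771).
From x ≡ 9839 (mod 21771) write x = 9839 + 21771t. Substituting into x ≡ 2 (mod 8) gives 21771t ≡ 3 (mod 8), and since 3⁻¹ ≡ 3 (mod 8), t ≡ 1. Hence x ≡ 9839 + 21771·1 = 31610 (mod 174168).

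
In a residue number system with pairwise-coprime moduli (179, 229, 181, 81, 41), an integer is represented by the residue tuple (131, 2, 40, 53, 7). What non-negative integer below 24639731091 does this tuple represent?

The moduli are pairwise coprime; N = 179·229·181·81·41 = 24639731091.
N/179 = 137652129; 137652129 ≡ 55 (mod 179); 55·166 ≡ 1, so inverse 166.
N/229 = 107597079; 107597079 ≡ 55 (mod 229); 55·25 ≡ 1, so inverse 25.
N/181 = 136131111; 136131111 ≡ 106 (mod 181); 106·111 ≡ 1, so inverse 111.
N/81 = 304194211; 304194211 ≡ 7 (mod 81); 7·58 ≡ 1, so inverse 58.
N/41 = 600969051; 600969051 ≡ 30 (mod 41); 30·26 ≡ 1, so inverse 26.
x ≡ 131·137652129·166 + 2·107597079·25 + 40·136131111·111 + 53·304194211·58 + 7·600969051·26 = 4647654555920.
4647654555920 mod 24639731091 = 15385110812.

15385110812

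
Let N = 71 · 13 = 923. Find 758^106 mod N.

Mod 71: 758 ≡ 48; by Fermat, exponent reduces to 106 mod 70 = 36; 48^36 ≡ 48 (mod 71).
Mod 13: 758 ≡ 4; by Fermat, exponent reduces to 106 mod 12 = 10; 4^10 ≡ 9 (mod 13).
Combine by CRT: x ≡ 48 (mod 71), x ≡ 9 (mod 13) ⇒ x ≡ 48 (mod 923).

48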